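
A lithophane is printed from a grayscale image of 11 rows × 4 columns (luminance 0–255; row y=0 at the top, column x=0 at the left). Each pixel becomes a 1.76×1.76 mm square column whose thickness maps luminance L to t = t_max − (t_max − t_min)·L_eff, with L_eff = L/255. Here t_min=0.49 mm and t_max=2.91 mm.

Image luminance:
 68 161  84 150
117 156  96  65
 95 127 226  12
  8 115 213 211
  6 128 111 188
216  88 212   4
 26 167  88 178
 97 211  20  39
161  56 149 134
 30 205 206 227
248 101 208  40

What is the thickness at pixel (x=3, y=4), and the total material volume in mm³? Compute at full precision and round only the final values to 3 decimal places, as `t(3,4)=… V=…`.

t(3,4)=1.126 V=236.463

span = t_max - t_min = 2.91 - 0.49 = 2.420
L(3,4) = 188, L_eff = 188/255 = 0.737255
t(3,4) = 2.91 - 2.420·0.737255 = 1.126
Σt over all 11·4 pixels = 162217/2125 ≈ 76.3374118
V = pitch²·Σt = 1.76²·162217/2125 = 236.463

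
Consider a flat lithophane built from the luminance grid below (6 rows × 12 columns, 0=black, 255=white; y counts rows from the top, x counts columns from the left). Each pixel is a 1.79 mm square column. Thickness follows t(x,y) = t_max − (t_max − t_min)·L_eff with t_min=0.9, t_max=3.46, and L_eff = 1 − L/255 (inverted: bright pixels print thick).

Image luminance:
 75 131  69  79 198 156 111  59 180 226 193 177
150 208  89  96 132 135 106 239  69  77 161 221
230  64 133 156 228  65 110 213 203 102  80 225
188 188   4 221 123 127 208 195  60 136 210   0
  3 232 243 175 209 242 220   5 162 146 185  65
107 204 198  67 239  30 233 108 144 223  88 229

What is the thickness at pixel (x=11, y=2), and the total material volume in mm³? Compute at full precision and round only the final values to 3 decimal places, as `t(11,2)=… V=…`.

t(11,2)=3.159 V=547.402

span = t_max - t_min = 3.46 - 0.9 = 2.560
L(11,2) = 225, L_eff = 1 - 225/255 = 0.117647 (inverted)
t(11,2) = 3.46 - 2.560·0.117647 = 3.159
Σt over all 6·12 pixels = 363044/2125 ≈ 170.8442353
V = pitch²·Σt = 1.79²·363044/2125 = 547.402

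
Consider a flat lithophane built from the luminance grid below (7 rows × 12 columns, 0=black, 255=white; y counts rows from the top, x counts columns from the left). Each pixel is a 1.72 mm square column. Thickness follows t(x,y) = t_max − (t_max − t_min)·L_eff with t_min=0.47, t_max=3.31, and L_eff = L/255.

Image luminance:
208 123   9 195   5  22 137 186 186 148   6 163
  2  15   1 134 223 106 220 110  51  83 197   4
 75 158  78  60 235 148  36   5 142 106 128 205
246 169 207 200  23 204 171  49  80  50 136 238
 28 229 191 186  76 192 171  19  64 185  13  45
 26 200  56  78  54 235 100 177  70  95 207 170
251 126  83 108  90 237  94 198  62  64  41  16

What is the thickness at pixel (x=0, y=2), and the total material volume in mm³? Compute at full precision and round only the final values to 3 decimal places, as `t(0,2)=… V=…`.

span = t_max - t_min = 3.31 - 0.47 = 2.840
L(0,2) = 75, L_eff = 75/255 = 0.294118
t(0,2) = 3.31 - 2.840·0.294118 = 2.475
Σt over all 7·12 pixels = 213637/1275 ≈ 167.5584314
V = pitch²·Σt = 1.72²·213637/1275 = 495.705

t(0,2)=2.475 V=495.705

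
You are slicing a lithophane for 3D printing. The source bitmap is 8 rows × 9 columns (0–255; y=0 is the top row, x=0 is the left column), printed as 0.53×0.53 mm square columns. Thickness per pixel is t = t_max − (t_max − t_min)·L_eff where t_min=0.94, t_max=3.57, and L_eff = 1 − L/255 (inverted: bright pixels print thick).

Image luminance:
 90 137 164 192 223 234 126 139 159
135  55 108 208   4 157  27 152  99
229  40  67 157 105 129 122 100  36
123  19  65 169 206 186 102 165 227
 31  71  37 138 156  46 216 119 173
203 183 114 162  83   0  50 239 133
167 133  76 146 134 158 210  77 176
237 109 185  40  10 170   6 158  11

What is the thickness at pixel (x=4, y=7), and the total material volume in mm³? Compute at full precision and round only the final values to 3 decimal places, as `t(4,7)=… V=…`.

t(4,7)=1.043 V=45.123

span = t_max - t_min = 3.57 - 0.94 = 2.630
L(4,7) = 10, L_eff = 1 - 10/255 = 0.960784 (inverted)
t(4,7) = 3.57 - 2.630·0.960784 = 1.043
Σt over all 8·9 pixels = 4096259/25500 ≈ 160.6376078
V = pitch²·Σt = 0.53²·4096259/25500 = 45.123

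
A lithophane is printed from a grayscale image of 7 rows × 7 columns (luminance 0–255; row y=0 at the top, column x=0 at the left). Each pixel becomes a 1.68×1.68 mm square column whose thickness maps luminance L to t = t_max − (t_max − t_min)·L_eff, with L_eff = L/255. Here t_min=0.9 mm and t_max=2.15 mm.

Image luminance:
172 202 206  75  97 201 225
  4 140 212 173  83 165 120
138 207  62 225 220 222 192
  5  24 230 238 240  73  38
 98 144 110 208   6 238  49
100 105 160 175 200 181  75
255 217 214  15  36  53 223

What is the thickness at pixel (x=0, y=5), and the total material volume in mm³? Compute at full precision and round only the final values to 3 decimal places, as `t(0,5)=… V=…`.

t(0,5)=1.660 V=199.787

span = t_max - t_min = 2.15 - 0.9 = 1.250
L(0,5) = 100, L_eff = 100/255 = 0.392157
t(0,5) = 2.15 - 1.250·0.392157 = 1.660
Σt over all 7·7 pixels = 36101/510 ≈ 70.7862745
V = pitch²·Σt = 1.68²·36101/510 = 199.787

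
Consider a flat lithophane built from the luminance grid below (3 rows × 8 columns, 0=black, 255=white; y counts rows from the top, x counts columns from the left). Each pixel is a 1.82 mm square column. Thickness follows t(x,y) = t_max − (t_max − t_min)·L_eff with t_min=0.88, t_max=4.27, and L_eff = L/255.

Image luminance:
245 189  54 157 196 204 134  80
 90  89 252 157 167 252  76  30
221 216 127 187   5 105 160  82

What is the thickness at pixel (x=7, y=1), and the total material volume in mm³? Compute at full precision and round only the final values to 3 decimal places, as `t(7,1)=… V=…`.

span = t_max - t_min = 4.27 - 0.88 = 3.390
L(7,1) = 30, L_eff = 30/255 = 0.117647
t(7,1) = 4.27 - 3.390·0.117647 = 3.871
Σt over all 3·8 pixels = 95681/1700 ≈ 56.2829412
V = pitch²·Σt = 1.82²·95681/1700 = 186.432

t(7,1)=3.871 V=186.432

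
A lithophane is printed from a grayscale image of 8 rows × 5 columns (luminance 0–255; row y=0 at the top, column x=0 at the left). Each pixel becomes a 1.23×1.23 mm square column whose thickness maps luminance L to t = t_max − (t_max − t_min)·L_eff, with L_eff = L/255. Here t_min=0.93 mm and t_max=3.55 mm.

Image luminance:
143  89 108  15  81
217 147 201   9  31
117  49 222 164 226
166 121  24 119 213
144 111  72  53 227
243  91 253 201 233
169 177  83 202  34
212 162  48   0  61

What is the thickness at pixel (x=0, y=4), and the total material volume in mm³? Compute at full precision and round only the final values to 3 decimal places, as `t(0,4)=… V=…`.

t(0,4)=2.070 V=133.411

span = t_max - t_min = 3.55 - 0.93 = 2.620
L(0,4) = 144, L_eff = 144/255 = 0.564706
t(0,4) = 3.55 - 2.620·0.564706 = 2.070
Σt over all 8·5 pixels = 187387/2125 ≈ 88.1821176
V = pitch²·Σt = 1.23²·187387/2125 = 133.411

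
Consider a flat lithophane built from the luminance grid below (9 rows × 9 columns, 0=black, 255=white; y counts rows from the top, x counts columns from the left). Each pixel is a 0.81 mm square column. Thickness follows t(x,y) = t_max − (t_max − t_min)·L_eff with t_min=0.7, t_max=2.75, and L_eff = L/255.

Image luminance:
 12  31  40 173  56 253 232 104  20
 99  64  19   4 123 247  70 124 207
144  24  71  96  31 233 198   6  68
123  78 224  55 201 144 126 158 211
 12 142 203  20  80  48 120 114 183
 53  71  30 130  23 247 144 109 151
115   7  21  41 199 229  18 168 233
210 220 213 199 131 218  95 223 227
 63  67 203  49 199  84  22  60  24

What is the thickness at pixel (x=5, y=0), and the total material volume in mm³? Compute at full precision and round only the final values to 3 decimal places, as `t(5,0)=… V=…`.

t(5,0)=0.716 V=96.107

span = t_max - t_min = 2.75 - 0.7 = 2.050
L(5,0) = 253, L_eff = 253/255 = 0.992157
t(5,0) = 2.75 - 2.050·0.992157 = 0.716
Σt over all 9·9 pixels = 373529/2550 ≈ 146.4819608
V = pitch²·Σt = 0.81²·373529/2550 = 96.107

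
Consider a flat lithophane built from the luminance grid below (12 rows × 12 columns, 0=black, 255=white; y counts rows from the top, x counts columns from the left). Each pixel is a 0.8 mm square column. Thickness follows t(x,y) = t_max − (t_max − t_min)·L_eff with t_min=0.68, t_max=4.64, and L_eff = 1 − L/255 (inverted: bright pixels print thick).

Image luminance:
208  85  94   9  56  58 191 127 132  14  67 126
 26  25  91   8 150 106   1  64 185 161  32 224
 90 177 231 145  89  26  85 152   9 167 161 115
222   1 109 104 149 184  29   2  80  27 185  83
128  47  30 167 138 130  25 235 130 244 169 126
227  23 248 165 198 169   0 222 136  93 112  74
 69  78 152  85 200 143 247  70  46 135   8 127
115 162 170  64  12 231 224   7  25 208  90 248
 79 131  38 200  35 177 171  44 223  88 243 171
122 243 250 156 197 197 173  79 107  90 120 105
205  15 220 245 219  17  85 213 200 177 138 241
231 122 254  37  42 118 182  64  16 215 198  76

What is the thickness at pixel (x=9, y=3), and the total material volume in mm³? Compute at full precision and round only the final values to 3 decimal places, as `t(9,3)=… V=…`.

span = t_max - t_min = 4.64 - 0.68 = 3.960
L(9,3) = 27, L_eff = 1 - 27/255 = 0.894118 (inverted)
t(9,3) = 4.64 - 3.960·0.894118 = 1.099
Σt over all 12·12 pixels = 801519/2125 ≈ 377.1854118
V = pitch²·Σt = 0.8²·801519/2125 = 241.399

t(9,3)=1.099 V=241.399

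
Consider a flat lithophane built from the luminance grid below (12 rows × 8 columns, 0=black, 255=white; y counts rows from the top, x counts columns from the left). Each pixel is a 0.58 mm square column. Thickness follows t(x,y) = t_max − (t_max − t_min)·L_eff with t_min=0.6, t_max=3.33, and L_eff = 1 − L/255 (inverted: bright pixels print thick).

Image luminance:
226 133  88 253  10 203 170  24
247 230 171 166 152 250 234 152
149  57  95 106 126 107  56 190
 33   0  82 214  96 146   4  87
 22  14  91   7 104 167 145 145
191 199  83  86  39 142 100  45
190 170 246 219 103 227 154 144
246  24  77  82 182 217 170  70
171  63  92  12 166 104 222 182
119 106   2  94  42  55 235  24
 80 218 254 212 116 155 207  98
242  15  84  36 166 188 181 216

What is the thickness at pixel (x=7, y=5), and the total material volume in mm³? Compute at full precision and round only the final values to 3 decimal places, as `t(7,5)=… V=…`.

span = t_max - t_min = 3.33 - 0.6 = 2.730
L(7,5) = 45, L_eff = 1 - 45/255 = 0.823529 (inverted)
t(7,5) = 3.33 - 2.730·0.823529 = 1.082
Σt over all 12·8 pixels = 325693/1700 ≈ 191.5841176
V = pitch²·Σt = 0.58²·325693/1700 = 64.449

t(7,5)=1.082 V=64.449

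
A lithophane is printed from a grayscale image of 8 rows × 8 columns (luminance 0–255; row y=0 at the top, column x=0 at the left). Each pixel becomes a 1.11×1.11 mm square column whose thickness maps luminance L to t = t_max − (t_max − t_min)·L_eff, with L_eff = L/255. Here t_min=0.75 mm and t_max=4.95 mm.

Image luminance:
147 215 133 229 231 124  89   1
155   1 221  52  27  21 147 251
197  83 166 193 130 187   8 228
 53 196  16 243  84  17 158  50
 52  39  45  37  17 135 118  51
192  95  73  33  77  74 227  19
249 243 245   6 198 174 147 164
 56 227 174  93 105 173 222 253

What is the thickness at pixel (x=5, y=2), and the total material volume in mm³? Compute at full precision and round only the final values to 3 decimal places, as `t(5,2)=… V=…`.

span = t_max - t_min = 4.95 - 0.75 = 4.200
L(5,2) = 187, L_eff = 187/255 = 0.733333
t(5,2) = 4.95 - 4.200·0.733333 = 1.870
Σt over all 8·8 pixels = 78178/425 ≈ 183.9482353
V = pitch²·Σt = 1.11²·78178/425 = 226.643

t(5,2)=1.870 V=226.643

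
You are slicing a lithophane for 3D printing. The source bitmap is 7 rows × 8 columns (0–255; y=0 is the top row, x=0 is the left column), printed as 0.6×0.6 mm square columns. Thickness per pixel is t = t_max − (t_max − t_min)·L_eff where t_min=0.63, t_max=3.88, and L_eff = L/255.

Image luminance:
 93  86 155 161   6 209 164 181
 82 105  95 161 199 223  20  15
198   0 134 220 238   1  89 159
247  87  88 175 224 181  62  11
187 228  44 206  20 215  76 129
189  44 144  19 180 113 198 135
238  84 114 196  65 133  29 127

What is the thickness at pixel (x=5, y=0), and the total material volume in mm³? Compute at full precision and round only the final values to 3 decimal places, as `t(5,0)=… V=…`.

t(5,0)=1.216 V=45.268

span = t_max - t_min = 3.88 - 0.63 = 3.250
L(5,0) = 209, L_eff = 209/255 = 0.819608
t(5,0) = 3.88 - 3.250·0.819608 = 1.216
Σt over all 7·8 pixels = 106883/850 ≈ 125.7447059
V = pitch²·Σt = 0.6²·106883/850 = 45.268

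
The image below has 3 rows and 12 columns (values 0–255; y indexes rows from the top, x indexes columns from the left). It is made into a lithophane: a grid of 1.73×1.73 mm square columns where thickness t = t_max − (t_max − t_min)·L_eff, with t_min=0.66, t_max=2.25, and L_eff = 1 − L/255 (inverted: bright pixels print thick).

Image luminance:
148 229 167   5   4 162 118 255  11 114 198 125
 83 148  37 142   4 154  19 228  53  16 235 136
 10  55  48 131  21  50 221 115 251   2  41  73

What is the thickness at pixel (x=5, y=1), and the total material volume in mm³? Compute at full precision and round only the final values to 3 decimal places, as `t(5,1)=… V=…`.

span = t_max - t_min = 2.25 - 0.66 = 1.590
L(5,1) = 154, L_eff = 1 - 154/255 = 0.396078 (inverted)
t(5,1) = 2.25 - 1.590·0.396078 = 1.620
Σt over all 3·12 pixels = 403837/8500 ≈ 47.5102353
V = pitch²·Σt = 1.73²·403837/8500 = 142.193

t(5,1)=1.620 V=142.193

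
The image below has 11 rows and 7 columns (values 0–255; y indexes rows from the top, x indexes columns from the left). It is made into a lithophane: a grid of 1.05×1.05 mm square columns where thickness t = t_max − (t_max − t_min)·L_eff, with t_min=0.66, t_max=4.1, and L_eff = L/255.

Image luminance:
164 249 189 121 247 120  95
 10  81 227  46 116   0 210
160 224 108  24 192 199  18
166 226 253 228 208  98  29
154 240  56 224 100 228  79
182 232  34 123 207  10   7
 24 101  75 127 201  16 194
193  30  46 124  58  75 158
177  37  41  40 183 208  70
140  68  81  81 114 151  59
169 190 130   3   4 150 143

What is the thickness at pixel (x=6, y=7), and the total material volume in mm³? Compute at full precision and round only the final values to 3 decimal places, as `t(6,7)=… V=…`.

span = t_max - t_min = 4.1 - 0.66 = 3.440
L(6,7) = 158, L_eff = 158/255 = 0.619608
t(6,7) = 4.1 - 3.440·0.619608 = 1.969
Σt over all 11·7 pixels = 476687/2550 ≈ 186.9360784
V = pitch²·Σt = 1.05²·476687/2550 = 206.097

t(6,7)=1.969 V=206.097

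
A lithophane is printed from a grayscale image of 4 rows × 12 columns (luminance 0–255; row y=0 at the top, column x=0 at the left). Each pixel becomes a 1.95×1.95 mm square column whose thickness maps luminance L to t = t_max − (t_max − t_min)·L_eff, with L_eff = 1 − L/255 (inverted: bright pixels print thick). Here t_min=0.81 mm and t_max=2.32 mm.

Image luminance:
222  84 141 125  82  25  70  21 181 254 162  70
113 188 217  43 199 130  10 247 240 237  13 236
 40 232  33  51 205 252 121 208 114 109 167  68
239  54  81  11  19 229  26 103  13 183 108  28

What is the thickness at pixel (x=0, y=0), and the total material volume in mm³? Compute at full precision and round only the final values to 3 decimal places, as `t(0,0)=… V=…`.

t(0,0)=2.125 V=283.032

span = t_max - t_min = 2.32 - 0.81 = 1.510
L(0,0) = 222, L_eff = 1 - 222/255 = 0.129412 (inverted)
t(0,0) = 2.32 - 1.510·0.129412 = 2.125
Σt over all 4·12 pixels = 474511/6375 ≈ 74.4330980
V = pitch²·Σt = 1.95²·474511/6375 = 283.032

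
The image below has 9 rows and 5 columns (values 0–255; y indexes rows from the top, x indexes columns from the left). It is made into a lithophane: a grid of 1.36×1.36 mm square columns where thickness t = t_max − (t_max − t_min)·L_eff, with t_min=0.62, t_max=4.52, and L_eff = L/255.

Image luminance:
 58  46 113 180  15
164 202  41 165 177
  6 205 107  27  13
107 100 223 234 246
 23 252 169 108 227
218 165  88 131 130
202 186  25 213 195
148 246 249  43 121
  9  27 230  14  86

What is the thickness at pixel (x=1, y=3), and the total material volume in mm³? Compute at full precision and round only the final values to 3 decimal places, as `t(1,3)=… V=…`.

span = t_max - t_min = 4.52 - 0.62 = 3.900
L(1,3) = 100, L_eff = 100/255 = 0.392157
t(1,3) = 4.52 - 3.900·0.392157 = 2.991
Σt over all 9·5 pixels = 47874/425 ≈ 112.6447059
V = pitch²·Σt = 1.36²·47874/425 = 208.348

t(1,3)=2.991 V=208.348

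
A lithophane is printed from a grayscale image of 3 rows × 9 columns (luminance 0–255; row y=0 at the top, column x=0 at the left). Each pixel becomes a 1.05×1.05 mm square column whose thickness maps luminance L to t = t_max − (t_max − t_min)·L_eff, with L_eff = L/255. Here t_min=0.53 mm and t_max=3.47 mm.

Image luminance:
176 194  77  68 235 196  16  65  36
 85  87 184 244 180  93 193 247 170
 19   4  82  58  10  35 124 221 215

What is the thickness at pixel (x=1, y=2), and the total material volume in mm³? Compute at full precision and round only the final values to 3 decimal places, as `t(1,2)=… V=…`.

span = t_max - t_min = 3.47 - 0.53 = 2.940
L(1,2) = 4, L_eff = 4/255 = 0.015686
t(1,2) = 3.47 - 2.940·0.015686 = 3.424
Σt over all 3·9 pixels = 471593/8500 ≈ 55.4815294
V = pitch²·Σt = 1.05²·471593/8500 = 61.168

t(1,2)=3.424 V=61.168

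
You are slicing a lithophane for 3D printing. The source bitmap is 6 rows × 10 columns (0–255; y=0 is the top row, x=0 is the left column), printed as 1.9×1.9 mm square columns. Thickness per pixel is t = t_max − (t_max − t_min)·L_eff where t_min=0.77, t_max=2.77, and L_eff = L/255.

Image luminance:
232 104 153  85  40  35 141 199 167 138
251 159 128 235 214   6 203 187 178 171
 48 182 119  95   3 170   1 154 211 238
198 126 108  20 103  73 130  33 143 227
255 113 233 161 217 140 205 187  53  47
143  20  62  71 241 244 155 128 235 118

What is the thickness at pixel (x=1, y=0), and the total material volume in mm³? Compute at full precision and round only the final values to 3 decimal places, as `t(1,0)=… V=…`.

span = t_max - t_min = 2.77 - 0.77 = 2.000
L(1,0) = 104, L_eff = 104/255 = 0.407843
t(1,0) = 2.77 - 2.000·0.407843 = 1.954
Σt over all 6·10 pixels = 8503/85 ≈ 100.0352941
V = pitch²·Σt = 1.9²·8503/85 = 361.127

t(1,0)=1.954 V=361.127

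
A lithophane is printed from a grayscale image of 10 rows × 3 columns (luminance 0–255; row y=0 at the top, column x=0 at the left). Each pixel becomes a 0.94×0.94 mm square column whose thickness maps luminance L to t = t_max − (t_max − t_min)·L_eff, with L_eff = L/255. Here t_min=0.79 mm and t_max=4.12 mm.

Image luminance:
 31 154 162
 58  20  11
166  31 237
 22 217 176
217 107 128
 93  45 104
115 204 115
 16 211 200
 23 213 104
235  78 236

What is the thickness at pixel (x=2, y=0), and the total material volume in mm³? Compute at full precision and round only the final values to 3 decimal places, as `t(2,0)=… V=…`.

t(2,0)=2.004 V=66.185

span = t_max - t_min = 4.12 - 0.79 = 3.330
L(2,0) = 162, L_eff = 162/255 = 0.635294
t(2,0) = 4.12 - 3.330·0.635294 = 2.004
Σt over all 10·3 pixels = 636681/8500 ≈ 74.9036471
V = pitch²·Σt = 0.94²·636681/8500 = 66.185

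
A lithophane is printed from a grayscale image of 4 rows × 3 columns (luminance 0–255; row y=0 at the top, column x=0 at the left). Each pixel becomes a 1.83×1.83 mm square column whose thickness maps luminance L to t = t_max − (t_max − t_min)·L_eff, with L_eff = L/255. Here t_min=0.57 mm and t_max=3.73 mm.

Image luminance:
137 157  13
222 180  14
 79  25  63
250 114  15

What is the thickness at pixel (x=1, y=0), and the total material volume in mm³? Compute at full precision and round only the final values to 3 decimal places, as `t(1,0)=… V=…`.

span = t_max - t_min = 3.73 - 0.57 = 3.160
L(1,0) = 157, L_eff = 157/255 = 0.615686
t(1,0) = 3.73 - 3.160·0.615686 = 1.784
Σt over all 4·3 pixels = 61698/2125 ≈ 29.0343529
V = pitch²·Σt = 1.83²·61698/2125 = 97.233

t(1,0)=1.784 V=97.233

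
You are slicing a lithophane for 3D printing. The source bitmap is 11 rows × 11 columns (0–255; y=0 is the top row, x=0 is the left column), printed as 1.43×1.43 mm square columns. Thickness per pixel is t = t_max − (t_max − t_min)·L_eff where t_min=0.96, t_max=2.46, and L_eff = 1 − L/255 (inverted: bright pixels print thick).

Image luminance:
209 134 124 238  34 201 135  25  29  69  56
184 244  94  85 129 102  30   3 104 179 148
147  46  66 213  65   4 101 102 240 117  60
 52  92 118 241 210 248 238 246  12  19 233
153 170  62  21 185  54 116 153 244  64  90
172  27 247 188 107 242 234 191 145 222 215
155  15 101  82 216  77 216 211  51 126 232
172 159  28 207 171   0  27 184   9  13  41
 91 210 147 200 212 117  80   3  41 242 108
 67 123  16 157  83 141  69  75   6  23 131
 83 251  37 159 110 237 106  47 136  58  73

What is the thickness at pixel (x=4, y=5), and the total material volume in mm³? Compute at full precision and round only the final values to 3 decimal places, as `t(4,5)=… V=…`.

span = t_max - t_min = 2.46 - 0.96 = 1.500
L(4,5) = 107, L_eff = 1 - 107/255 = 0.580392 (inverted)
t(4,5) = 2.46 - 1.500·0.580392 = 1.589
Σt over all 11·11 pixels = 86518/425 ≈ 203.5717647
V = pitch²·Σt = 1.43²·86518/425 = 416.284

t(4,5)=1.589 V=416.284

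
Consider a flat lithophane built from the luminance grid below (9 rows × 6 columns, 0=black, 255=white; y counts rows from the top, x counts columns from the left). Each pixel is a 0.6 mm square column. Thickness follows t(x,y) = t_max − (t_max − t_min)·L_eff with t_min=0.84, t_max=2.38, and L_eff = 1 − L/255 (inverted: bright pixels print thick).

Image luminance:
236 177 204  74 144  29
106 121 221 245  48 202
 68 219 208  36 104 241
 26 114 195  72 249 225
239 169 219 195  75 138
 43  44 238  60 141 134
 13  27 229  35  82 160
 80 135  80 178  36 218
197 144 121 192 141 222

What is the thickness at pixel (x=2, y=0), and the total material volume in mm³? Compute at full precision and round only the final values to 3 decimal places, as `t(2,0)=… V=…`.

span = t_max - t_min = 2.38 - 0.84 = 1.540
L(2,0) = 204, L_eff = 1 - 204/255 = 0.200000 (inverted)
t(2,0) = 2.38 - 1.540·0.200000 = 2.072
Σt over all 9·6 pixels = 1159613/12750 ≈ 90.9500392
V = pitch²·Σt = 0.6²·1159613/12750 = 32.742

t(2,0)=2.072 V=32.742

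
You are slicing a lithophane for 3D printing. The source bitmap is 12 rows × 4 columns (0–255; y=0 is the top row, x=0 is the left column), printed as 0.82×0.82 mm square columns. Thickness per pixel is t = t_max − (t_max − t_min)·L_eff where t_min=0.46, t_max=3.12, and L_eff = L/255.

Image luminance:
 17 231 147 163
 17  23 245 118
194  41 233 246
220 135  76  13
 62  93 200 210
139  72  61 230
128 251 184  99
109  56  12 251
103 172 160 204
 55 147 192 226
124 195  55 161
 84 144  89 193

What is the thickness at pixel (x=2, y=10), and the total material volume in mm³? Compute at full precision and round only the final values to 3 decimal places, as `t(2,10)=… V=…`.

t(2,10)=2.546 V=54.546

span = t_max - t_min = 3.12 - 0.46 = 2.660
L(2,10) = 55, L_eff = 55/255 = 0.215686
t(2,10) = 3.12 - 2.660·0.215686 = 2.546
Σt over all 12·4 pixels = 20686/255 ≈ 81.1215686
V = pitch²·Σt = 0.82²·20686/255 = 54.546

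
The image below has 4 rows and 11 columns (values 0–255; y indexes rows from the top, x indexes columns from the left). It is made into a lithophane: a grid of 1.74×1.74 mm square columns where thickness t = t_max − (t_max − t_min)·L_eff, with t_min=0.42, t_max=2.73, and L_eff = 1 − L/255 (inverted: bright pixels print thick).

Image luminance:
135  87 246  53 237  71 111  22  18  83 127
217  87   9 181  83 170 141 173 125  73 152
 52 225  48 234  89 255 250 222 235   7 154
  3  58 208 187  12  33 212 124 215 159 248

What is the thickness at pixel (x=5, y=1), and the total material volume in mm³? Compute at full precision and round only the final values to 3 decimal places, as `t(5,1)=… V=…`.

span = t_max - t_min = 2.73 - 0.42 = 2.310
L(5,1) = 170, L_eff = 1 - 170/255 = 0.333333 (inverted)
t(5,1) = 2.73 - 2.310·0.333333 = 1.960
Σt over all 4·11 pixels = 71.302
V = pitch²·Σt = 1.74²·71.302 = 215.874

t(5,1)=1.960 V=215.874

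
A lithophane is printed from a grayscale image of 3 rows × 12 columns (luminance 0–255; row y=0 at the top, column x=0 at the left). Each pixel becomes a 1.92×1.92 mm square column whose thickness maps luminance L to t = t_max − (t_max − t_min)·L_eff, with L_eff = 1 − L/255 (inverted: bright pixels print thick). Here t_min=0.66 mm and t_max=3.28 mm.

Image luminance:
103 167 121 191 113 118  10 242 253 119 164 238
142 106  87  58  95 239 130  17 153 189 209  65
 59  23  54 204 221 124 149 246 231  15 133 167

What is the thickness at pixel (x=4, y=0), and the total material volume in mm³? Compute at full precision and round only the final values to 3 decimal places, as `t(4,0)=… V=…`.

span = t_max - t_min = 3.28 - 0.66 = 2.620
L(4,0) = 113, L_eff = 1 - 113/255 = 0.556863 (inverted)
t(4,0) = 3.28 - 2.620·0.556863 = 1.821
Σt over all 3·12 pixels = 190409/2550 ≈ 74.6701961
V = pitch²·Σt = 1.92²·190409/2550 = 275.264

t(4,0)=1.821 V=275.264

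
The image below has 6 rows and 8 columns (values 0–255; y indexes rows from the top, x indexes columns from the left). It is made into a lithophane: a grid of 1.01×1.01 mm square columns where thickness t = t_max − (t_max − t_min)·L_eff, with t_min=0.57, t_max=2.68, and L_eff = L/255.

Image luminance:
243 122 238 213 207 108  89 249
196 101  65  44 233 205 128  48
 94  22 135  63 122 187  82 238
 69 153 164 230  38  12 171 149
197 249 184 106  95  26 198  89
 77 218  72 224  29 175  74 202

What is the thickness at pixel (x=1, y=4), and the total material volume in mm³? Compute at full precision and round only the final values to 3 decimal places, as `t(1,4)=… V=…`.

span = t_max - t_min = 2.68 - 0.57 = 2.110
L(1,4) = 249, L_eff = 249/255 = 0.976471
t(1,4) = 2.68 - 2.110·0.976471 = 0.620
Σt over all 6·8 pixels = 626919/8500 ≈ 73.7551765
V = pitch²·Σt = 1.01²·626919/8500 = 75.238

t(1,4)=0.620 V=75.238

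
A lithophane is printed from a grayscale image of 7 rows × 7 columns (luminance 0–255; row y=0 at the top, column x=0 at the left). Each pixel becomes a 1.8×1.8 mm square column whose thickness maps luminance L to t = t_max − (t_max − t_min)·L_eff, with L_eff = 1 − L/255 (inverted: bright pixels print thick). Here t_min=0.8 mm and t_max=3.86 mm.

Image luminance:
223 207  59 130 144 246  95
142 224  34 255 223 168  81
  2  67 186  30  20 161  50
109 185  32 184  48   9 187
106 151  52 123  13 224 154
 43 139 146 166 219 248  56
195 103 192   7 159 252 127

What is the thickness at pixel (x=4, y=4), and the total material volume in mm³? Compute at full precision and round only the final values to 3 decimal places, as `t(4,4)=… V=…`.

span = t_max - t_min = 3.86 - 0.8 = 3.060
L(4,4) = 13, L_eff = 1 - 13/255 = 0.949020 (inverted)
t(4,4) = 3.86 - 3.060·0.949020 = 0.956
Σt over all 7·7 pixels = 115.712
V = pitch²·Σt = 1.8²·115.712 = 374.907

t(4,4)=0.956 V=374.907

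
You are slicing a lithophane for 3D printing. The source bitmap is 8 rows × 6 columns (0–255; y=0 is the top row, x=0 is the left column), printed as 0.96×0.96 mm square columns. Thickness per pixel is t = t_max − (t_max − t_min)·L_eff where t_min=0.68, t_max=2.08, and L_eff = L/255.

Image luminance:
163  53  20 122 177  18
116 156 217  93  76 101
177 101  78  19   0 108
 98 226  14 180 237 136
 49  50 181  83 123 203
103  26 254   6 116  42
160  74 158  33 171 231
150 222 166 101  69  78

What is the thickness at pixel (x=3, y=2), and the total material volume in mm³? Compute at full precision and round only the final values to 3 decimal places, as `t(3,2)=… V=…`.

span = t_max - t_min = 2.08 - 0.68 = 1.400
L(3,2) = 19, L_eff = 19/255 = 0.074510
t(3,2) = 2.08 - 1.400·0.074510 = 1.976
Σt over all 8·6 pixels = 29517/425 ≈ 69.4517647
V = pitch²·Σt = 0.96²·29517/425 = 64.007

t(3,2)=1.976 V=64.007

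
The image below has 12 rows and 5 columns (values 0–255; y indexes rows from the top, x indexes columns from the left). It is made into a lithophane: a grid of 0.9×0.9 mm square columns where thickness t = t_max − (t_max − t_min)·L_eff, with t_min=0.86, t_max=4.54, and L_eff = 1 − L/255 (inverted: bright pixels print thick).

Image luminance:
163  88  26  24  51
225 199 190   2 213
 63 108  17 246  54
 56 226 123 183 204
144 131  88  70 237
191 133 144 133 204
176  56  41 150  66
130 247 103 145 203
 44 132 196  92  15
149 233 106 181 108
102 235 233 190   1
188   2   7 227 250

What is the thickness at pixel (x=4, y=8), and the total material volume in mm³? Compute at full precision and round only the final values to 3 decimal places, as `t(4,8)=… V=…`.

t(4,8)=1.076 V=134.657

span = t_max - t_min = 4.54 - 0.86 = 3.680
L(4,8) = 15, L_eff = 1 - 15/255 = 0.941176 (inverted)
t(4,8) = 4.54 - 3.680·0.941176 = 1.076
Σt over all 12·5 pixels = 353266/2125 ≈ 166.2428235
V = pitch²·Σt = 0.9²·353266/2125 = 134.657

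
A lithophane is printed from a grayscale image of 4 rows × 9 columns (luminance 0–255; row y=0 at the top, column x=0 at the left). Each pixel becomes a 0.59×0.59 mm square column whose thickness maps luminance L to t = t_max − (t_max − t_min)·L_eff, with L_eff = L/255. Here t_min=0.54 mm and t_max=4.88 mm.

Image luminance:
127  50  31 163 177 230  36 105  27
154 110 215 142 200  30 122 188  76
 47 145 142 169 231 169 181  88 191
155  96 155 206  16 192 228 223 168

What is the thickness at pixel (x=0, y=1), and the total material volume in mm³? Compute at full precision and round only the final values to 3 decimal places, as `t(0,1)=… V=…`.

span = t_max - t_min = 4.88 - 0.54 = 4.340
L(0,1) = 154, L_eff = 154/255 = 0.603922
t(0,1) = 4.88 - 4.340·0.603922 = 2.259
Σt over all 4·9 pixels = 46327/510 ≈ 90.8372549
V = pitch²·Σt = 0.59²·46327/510 = 31.620

t(0,1)=2.259 V=31.620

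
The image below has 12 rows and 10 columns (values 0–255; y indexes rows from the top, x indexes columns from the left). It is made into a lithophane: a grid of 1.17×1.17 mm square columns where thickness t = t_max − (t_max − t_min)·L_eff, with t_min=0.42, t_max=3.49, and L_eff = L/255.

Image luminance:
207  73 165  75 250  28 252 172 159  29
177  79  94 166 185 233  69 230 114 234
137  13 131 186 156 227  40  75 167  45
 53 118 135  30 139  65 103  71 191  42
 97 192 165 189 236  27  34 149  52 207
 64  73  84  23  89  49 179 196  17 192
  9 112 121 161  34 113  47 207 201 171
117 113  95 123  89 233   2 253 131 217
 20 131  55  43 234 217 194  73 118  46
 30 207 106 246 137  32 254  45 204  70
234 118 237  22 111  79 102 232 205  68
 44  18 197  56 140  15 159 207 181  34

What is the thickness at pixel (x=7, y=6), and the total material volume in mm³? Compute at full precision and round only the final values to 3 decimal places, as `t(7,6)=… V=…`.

span = t_max - t_min = 3.49 - 0.42 = 3.070
L(7,6) = 207, L_eff = 207/255 = 0.811765
t(7,6) = 3.49 - 3.070·0.811765 = 0.998
Σt over all 12·10 pixels = 6105407/25500 ≈ 239.4277255
V = pitch²·Σt = 1.17²·6105407/25500 = 327.753

t(7,6)=0.998 V=327.753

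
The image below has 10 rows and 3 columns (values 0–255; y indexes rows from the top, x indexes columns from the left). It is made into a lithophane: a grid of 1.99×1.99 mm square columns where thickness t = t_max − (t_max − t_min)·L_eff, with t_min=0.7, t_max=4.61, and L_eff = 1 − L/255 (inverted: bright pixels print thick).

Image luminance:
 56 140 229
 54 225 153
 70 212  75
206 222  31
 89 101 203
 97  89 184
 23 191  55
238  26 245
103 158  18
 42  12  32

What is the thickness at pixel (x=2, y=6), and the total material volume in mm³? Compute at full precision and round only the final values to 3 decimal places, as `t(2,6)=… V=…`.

t(2,6)=1.543 V=300.484

span = t_max - t_min = 4.61 - 0.7 = 3.910
L(2,6) = 55, L_eff = 1 - 55/255 = 0.784314 (inverted)
t(2,6) = 4.61 - 3.910·0.784314 = 1.543
Σt over all 10·3 pixels = 75.878
V = pitch²·Σt = 1.99²·75.878 = 300.484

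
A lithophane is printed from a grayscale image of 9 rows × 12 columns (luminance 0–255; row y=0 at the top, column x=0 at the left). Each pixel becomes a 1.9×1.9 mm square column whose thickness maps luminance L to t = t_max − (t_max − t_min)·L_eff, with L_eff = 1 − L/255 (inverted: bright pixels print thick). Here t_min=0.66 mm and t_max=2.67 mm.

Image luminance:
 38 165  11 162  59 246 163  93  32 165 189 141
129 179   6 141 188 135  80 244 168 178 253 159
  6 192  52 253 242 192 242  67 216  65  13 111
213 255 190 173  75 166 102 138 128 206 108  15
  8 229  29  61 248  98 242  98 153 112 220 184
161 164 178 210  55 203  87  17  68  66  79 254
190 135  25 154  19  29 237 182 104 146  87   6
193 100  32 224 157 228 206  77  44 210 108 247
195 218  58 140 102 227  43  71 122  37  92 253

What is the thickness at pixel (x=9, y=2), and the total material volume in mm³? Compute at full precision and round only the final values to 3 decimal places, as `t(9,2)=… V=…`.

t(9,2)=1.172 V=674.646

span = t_max - t_min = 2.67 - 0.66 = 2.010
L(9,2) = 65, L_eff = 1 - 65/255 = 0.745098 (inverted)
t(9,2) = 2.67 - 2.010·0.745098 = 1.172
Σt over all 9·12 pixels = 794251/4250 ≈ 186.8825882
V = pitch²·Σt = 1.9²·794251/4250 = 674.646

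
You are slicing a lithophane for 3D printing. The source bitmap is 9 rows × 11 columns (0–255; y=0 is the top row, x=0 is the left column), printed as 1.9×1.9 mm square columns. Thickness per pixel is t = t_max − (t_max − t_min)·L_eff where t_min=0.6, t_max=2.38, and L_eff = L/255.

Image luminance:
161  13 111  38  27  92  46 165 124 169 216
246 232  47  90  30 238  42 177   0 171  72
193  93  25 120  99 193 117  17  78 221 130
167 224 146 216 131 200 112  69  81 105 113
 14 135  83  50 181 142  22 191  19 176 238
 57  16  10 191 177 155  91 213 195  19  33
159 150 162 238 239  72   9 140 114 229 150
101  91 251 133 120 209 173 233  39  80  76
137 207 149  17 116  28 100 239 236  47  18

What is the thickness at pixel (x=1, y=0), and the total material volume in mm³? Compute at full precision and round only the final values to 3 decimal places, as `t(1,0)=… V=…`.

t(1,0)=2.289 V=542.477

span = t_max - t_min = 2.38 - 0.6 = 1.780
L(1,0) = 13, L_eff = 13/255 = 0.050980
t(1,0) = 2.38 - 1.780·0.050980 = 2.289
Σt over all 9·11 pixels = 957976/6375 ≈ 150.2707451
V = pitch²·Σt = 1.9²·957976/6375 = 542.477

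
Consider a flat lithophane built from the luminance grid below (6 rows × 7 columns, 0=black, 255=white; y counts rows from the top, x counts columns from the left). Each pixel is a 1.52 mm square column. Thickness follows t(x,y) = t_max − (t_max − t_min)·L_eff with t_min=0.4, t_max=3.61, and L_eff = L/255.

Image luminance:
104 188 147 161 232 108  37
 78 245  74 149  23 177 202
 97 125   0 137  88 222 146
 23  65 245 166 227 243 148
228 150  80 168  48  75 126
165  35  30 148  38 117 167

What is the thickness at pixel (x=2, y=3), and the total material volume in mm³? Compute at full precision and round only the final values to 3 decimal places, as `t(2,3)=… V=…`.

t(2,3)=0.526 V=192.319

span = t_max - t_min = 3.61 - 0.4 = 3.210
L(2,3) = 245, L_eff = 245/255 = 0.960784
t(2,3) = 3.61 - 3.210·0.960784 = 0.526
Σt over all 6·7 pixels = 353773/4250 ≈ 83.2407059
V = pitch²·Σt = 1.52²·353773/4250 = 192.319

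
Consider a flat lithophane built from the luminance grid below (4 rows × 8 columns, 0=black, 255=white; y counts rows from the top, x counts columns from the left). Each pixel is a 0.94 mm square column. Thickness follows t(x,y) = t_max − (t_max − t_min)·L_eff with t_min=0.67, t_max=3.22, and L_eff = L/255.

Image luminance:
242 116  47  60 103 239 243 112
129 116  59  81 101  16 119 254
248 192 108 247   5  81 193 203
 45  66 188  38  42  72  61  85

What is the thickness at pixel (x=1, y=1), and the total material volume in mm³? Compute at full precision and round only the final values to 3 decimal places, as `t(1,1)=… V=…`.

t(1,1)=2.060 V=56.489

span = t_max - t_min = 3.22 - 0.67 = 2.550
L(1,1) = 116, L_eff = 116/255 = 0.454902
t(1,1) = 3.22 - 2.550·0.454902 = 2.060
Σt over all 4·8 pixels = 63.93
V = pitch²·Σt = 0.94²·63.93 = 56.489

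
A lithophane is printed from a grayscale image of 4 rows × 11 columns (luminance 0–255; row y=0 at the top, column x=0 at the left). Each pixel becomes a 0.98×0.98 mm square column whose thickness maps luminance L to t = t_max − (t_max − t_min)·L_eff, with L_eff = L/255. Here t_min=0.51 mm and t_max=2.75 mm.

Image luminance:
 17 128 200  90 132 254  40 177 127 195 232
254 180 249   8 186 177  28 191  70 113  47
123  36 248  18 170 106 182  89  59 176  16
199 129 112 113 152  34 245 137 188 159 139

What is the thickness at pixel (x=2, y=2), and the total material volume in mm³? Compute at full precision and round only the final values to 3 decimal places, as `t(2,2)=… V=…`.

span = t_max - t_min = 2.75 - 0.51 = 2.240
L(2,2) = 248, L_eff = 248/255 = 0.972549
t(2,2) = 2.75 - 2.240·0.972549 = 0.571
Σt over all 4·11 pixels = 5861/85 ≈ 68.9529412
V = pitch²·Σt = 0.98²·5861/85 = 66.222

t(2,2)=0.571 V=66.222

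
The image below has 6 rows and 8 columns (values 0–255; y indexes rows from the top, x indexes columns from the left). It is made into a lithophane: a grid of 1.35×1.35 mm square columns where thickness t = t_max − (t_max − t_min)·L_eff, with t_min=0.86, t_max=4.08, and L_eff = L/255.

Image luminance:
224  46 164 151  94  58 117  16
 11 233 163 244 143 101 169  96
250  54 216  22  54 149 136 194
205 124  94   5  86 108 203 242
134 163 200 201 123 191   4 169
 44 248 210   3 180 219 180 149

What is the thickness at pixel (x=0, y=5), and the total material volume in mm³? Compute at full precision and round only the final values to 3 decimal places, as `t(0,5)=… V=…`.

t(0,5)=3.524 V=205.259

span = t_max - t_min = 4.08 - 0.86 = 3.220
L(0,5) = 44, L_eff = 44/255 = 0.172549
t(0,5) = 4.08 - 3.220·0.172549 = 3.524
Σt over all 6·8 pixels = 143597/1275 ≈ 112.6250980
V = pitch²·Σt = 1.35²·143597/1275 = 205.259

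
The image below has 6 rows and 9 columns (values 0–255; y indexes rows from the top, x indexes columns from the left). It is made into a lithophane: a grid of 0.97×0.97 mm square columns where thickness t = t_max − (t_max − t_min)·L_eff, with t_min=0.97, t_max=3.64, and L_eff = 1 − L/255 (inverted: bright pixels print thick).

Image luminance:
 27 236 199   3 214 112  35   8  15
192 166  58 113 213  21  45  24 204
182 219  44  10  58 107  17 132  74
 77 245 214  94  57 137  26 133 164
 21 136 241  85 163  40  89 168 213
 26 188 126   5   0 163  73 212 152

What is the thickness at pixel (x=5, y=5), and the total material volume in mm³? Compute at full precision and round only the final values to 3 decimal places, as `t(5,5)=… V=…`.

t(5,5)=2.677 V=108.159

span = t_max - t_min = 3.64 - 0.97 = 2.670
L(5,5) = 163, L_eff = 1 - 163/255 = 0.360784 (inverted)
t(5,5) = 3.64 - 2.670·0.360784 = 2.677
Σt over all 6·9 pixels = 488547/4250 ≈ 114.9522353
V = pitch²·Σt = 0.97²·488547/4250 = 108.159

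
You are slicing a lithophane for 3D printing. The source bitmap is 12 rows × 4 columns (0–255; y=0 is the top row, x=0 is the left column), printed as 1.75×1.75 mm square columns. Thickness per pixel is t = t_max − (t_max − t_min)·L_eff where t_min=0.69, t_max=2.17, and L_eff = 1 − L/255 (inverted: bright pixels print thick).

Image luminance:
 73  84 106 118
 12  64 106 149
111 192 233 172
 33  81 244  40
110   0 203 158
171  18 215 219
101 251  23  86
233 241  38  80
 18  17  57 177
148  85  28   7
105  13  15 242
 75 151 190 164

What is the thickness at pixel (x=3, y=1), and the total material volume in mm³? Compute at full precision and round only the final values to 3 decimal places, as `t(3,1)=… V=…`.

span = t_max - t_min = 2.17 - 0.69 = 1.480
L(3,1) = 149, L_eff = 1 - 149/255 = 0.415686 (inverted)
t(3,1) = 2.17 - 1.480·0.415686 = 1.555
Σt over all 12·4 pixels = 64.792
V = pitch²·Σt = 1.75²·64.792 = 198.426

t(3,1)=1.555 V=198.426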